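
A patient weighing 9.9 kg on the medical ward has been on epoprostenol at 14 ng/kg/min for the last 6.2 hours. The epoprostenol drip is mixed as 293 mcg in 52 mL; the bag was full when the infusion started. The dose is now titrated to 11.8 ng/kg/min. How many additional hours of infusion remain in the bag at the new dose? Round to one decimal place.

Initial rate:
Dose = 14 ng/kg/min × 9.9 kg = 138.6 ng/min
138.6 ng/min × 60 min/hr = 8316 ng/hr
Concentration = 293 mcg ÷ 52 mL = 5.634615 mcg/mL = 5634.615 ng/mL
Rate = 8316 ng/hr ÷ 5634.615 ng/mL = 1.475877 mL/hr
Volume infused so far = 1.475877 mL/hr × 6.2 hr = 9.150438 mL
Volume remaining = 52 − 9.150438 = 42.84956 mL
New rate:
Dose = 11.8 ng/kg/min × 9.9 kg = 116.82 ng/min
116.82 ng/min × 60 min/hr = 7009.2 ng/hr
Rate = 7009.2 ng/hr ÷ 5634.615 ng/mL = 1.243954 mL/hr
Time remaining = 42.84956 mL ÷ 1.243954 mL/hr = 34.44627 hr

34.4 hours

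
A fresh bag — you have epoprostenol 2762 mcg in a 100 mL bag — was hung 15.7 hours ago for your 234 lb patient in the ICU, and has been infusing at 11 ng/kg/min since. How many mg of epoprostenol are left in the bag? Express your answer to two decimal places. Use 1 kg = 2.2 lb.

1.66 mg

Weight = 234 lb ÷ 2.2 lb/kg = 106.3636 kg
Dose = 11 ng/kg/min × 106.3636 kg = 1170 ng/min
1170 ng/min × 60 min/hr = 70200 ng/hr
Concentration = 2762 mcg ÷ 100 mL = 27.62 mcg/mL = 27620 ng/mL
Rate = 70200 ng/hr ÷ 27620 ng/mL = 2.541636 mL/hr
Volume infused = 2.541636 mL/hr × 15.7 hr = 39.90369 mL
Volume remaining = 100 − 39.90369 = 60.09631 mL
Drug remaining = 60.09631 mL × 27620 ng/mL = 1659860 ng = 1.65986 mg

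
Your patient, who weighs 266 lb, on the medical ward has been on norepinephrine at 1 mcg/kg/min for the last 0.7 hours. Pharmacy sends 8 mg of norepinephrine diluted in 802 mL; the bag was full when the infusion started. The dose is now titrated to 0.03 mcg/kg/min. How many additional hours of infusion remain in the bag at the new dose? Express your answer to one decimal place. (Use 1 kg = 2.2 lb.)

13.4 hours

Initial rate:
Weight = 266 lb ÷ 2.2 lb/kg = 120.9091 kg
Dose = 1 mcg/kg/min × 120.9091 kg = 120.9091 mcg/min
120.9091 mcg/min × 60 min/hr = 7254.545 mcg/hr
Concentration = 8 mg ÷ 802 mL = 0.009975062 mg/mL = 9.975062 mcg/mL
Rate = 7254.545 mcg/hr ÷ 9.975062 mcg/mL = 727.2682 mL/hr
Volume infused so far = 727.2682 mL/hr × 0.7 hr = 509.0877 mL
Volume remaining = 802 − 509.0877 = 292.9123 mL
New rate:
Dose = 0.03 mcg/kg/min × 120.9091 kg = 3.627273 mcg/min
3.627273 mcg/min × 60 min/hr = 217.6364 mcg/hr
Rate = 217.6364 mcg/hr ÷ 9.975062 mcg/mL = 21.81805 mL/hr
Time remaining = 292.9123 mL ÷ 21.81805 mL/hr = 13.42523 hr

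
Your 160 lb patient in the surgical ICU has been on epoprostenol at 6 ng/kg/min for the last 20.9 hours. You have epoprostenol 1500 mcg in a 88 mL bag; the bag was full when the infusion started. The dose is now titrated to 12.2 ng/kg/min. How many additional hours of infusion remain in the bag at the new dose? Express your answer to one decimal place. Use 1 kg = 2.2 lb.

17.9 hours

Initial rate:
Weight = 160 lb ÷ 2.2 lb/kg = 72.72727 kg
Dose = 6 ng/kg/min × 72.72727 kg = 436.3636 ng/min
436.3636 ng/min × 60 min/hr = 26181.82 ng/hr
Concentration = 1500 mcg ÷ 88 mL = 17.04545 mcg/mL = 17045.45 ng/mL
Rate = 26181.82 ng/hr ÷ 17045.45 ng/mL = 1.536 mL/hr
Volume infused so far = 1.536 mL/hr × 20.9 hr = 32.1024 mL
Volume remaining = 88 − 32.1024 = 55.8976 mL
New rate:
Dose = 12.2 ng/kg/min × 72.72727 kg = 887.2727 ng/min
887.2727 ng/min × 60 min/hr = 53236.36 ng/hr
Rate = 53236.36 ng/hr ÷ 17045.45 ng/mL = 3.1232 mL/hr
Time remaining = 55.8976 mL ÷ 3.1232 mL/hr = 17.89754 hr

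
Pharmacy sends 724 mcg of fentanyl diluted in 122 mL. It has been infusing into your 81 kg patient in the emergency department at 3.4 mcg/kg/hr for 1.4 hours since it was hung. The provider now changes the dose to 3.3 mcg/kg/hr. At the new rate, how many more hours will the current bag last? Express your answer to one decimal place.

Initial rate:
Dose = 3.4 mcg/kg/hr × 81 kg = 275.4 mcg/hr
Concentration = 724 mcg ÷ 122 mL = 5.934426 mcg/mL
Rate = 275.4 mcg/hr ÷ 5.934426 mcg/mL = 46.40718 mL/hr
Volume infused so far = 46.40718 mL/hr × 1.4 hr = 64.97006 mL
Volume remaining = 122 − 64.97006 = 57.02994 mL
New rate:
Dose = 3.3 mcg/kg/hr × 81 kg = 267.3 mcg/hr
Rate = 267.3 mcg/hr ÷ 5.934426 mcg/mL = 45.04227 mL/hr
Time remaining = 57.02994 mL ÷ 45.04227 mL/hr = 1.266143 hr

1.3 hours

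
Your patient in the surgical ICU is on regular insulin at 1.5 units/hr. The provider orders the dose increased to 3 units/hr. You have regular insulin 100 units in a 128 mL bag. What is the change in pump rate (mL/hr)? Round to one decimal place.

1.9 mL/hr

At the current dose:
Concentration = 100 units ÷ 128 mL = 0.78125 units/mL
Rate = 1.5 units/hr ÷ 0.78125 units/mL = 1.92 mL/hr
At the new dose:
Rate = 3 units/hr ÷ 0.78125 units/mL = 3.84 mL/hr
Change = 3.84 − 1.92 = 1.92 mL/hr → 1.92 mL/hr increase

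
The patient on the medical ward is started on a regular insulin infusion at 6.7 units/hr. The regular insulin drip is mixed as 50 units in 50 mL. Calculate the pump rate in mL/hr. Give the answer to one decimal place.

Concentration = 50 units ÷ 50 mL = 1 units/mL
Rate = 6.7 units/hr ÷ 1 units/mL = 6.7 mL/hr

6.7 mL/hr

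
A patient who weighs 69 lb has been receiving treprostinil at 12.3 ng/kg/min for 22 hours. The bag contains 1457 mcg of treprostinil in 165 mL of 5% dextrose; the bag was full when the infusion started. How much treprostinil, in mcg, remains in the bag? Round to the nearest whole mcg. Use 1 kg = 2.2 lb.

Weight = 69 lb ÷ 2.2 lb/kg = 31.36364 kg
Dose = 12.3 ng/kg/min × 31.36364 kg = 385.7727 ng/min
385.7727 ng/min × 60 min/hr = 23146.36 ng/hr
Concentration = 1457 mcg ÷ 165 mL = 8.830303 mcg/mL = 8830.303 ng/mL
Rate = 23146.36 ng/hr ÷ 8830.303 ng/mL = 2.621242 mL/hr
Volume infused = 2.621242 mL/hr × 22 hr = 57.66733 mL
Volume remaining = 165 − 57.66733 = 107.3327 mL
Drug remaining = 107.3327 mL × 8830.303 ng/mL = 947780 ng = 947.78 mcg

948 mcg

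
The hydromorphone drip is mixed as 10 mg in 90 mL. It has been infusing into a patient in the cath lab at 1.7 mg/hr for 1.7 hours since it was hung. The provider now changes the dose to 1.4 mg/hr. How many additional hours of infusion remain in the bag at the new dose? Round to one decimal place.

5.1 hours

Initial rate:
Concentration = 10 mg ÷ 90 mL = 0.1111111 mg/mL
Rate = 1.7 mg/hr ÷ 0.1111111 mg/mL = 15.3 mL/hr
Volume infused so far = 15.3 mL/hr × 1.7 hr = 26.01 mL
Volume remaining = 90 − 26.01 = 63.99 mL
New rate:
Rate = 1.4 mg/hr ÷ 0.1111111 mg/mL = 12.6 mL/hr
Time remaining = 63.99 mL ÷ 12.6 mL/hr = 5.078571 hr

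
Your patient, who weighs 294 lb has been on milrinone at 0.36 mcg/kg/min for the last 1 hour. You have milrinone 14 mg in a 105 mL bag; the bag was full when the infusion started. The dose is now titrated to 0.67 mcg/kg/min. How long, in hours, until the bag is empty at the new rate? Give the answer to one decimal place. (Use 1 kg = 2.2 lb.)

2.1 hours

Initial rate:
Weight = 294 lb ÷ 2.2 lb/kg = 133.6364 kg
Dose = 0.36 mcg/kg/min × 133.6364 kg = 48.10909 mcg/min
48.10909 mcg/min × 60 min/hr = 2886.545 mcg/hr
Concentration = 14 mg ÷ 105 mL = 0.1333333 mg/mL = 133.3333 mcg/mL
Rate = 2886.545 mcg/hr ÷ 133.3333 mcg/mL = 21.64909 mL/hr
Volume infused so far = 21.64909 mL/hr × 1 hr = 21.64909 mL
Volume remaining = 105 − 21.64909 = 83.35091 mL
New rate:
Dose = 0.67 mcg/kg/min × 133.6364 kg = 89.53636 mcg/min
89.53636 mcg/min × 60 min/hr = 5372.182 mcg/hr
Rate = 5372.182 mcg/hr ÷ 133.3333 mcg/mL = 40.29136 mL/hr
Time remaining = 83.35091 mL ÷ 40.29136 mL/hr = 2.068704 hr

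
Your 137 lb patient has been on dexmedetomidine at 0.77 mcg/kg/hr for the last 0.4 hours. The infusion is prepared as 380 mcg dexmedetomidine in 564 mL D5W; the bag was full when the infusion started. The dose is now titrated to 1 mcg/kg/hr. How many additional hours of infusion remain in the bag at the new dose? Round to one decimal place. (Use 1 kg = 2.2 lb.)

Initial rate:
Weight = 137 lb ÷ 2.2 lb/kg = 62.27273 kg
Dose = 0.77 mcg/kg/hr × 62.27273 kg = 47.95 mcg/hr
Concentration = 380 mcg ÷ 564 mL = 0.6737589 mcg/mL
Rate = 47.95 mcg/hr ÷ 0.6737589 mcg/mL = 71.16789 mL/hr
Volume infused so far = 71.16789 mL/hr × 0.4 hr = 28.46716 mL
Volume remaining = 564 − 28.46716 = 535.5328 mL
New rate:
Dose = 1 mcg/kg/hr × 62.27273 kg = 62.27273 mcg/hr
Rate = 62.27273 mcg/hr ÷ 0.6737589 mcg/mL = 92.42584 mL/hr
Time remaining = 535.5328 mL ÷ 92.42584 mL/hr = 5.79419 hr

5.8 hours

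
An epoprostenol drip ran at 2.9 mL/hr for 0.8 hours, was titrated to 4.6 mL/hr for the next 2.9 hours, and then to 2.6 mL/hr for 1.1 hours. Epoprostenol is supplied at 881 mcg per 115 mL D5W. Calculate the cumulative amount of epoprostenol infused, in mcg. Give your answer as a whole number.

142 mcg

Concentration = 881 mcg ÷ 115 mL = 7.66087 mcg/mL
Stage 1: 2.9 mL/hr × 0.8 hr = 2.32 mL → 2.32 mL × 7.66087 mcg/mL = 17.77322 mcg
Stage 2: 4.6 mL/hr × 2.9 hr = 13.34 mL → 13.34 mL × 7.66087 mcg/mL = 102.196 mcg
Stage 3: 2.6 mL/hr × 1.1 hr = 2.86 mL → 2.86 mL × 7.66087 mcg/mL = 21.91009 mcg
Total = 17.77322 + 102.196 + 21.91009 = 141.8793 mcg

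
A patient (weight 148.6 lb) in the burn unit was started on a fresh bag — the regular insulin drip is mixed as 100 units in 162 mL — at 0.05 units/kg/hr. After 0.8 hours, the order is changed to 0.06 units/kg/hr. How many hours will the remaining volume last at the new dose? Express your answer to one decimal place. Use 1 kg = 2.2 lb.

24.0 hours

Initial rate:
Weight = 148.6 lb ÷ 2.2 lb/kg = 67.54545 kg
Dose = 0.05 units/kg/hr × 67.54545 kg = 3.377273 units/hr
Concentration = 100 units ÷ 162 mL = 0.617284 units/mL
Rate = 3.377273 units/hr ÷ 0.617284 units/mL = 5.471182 mL/hr
Volume infused so far = 5.471182 mL/hr × 0.8 hr = 4.376945 mL
Volume remaining = 162 − 4.376945 = 157.6231 mL
New rate:
Dose = 0.06 units/kg/hr × 67.54545 kg = 4.052727 units/hr
Rate = 4.052727 units/hr ÷ 0.617284 units/mL = 6.565418 mL/hr
Time remaining = 157.6231 mL ÷ 6.565418 mL/hr = 24.00808 hr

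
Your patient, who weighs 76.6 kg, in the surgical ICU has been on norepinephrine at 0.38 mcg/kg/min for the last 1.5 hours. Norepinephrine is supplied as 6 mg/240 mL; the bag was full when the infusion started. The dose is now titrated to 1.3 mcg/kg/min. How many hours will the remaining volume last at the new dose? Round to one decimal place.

Initial rate:
Dose = 0.38 mcg/kg/min × 76.6 kg = 29.108 mcg/min
29.108 mcg/min × 60 min/hr = 1746.48 mcg/hr
Concentration = 6 mg ÷ 240 mL = 0.025 mg/mL = 25 mcg/mL
Rate = 1746.48 mcg/hr ÷ 25 mcg/mL = 69.8592 mL/hr
Volume infused so far = 69.8592 mL/hr × 1.5 hr = 104.7888 mL
Volume remaining = 240 − 104.7888 = 135.2112 mL
New rate:
Dose = 1.3 mcg/kg/min × 76.6 kg = 99.58 mcg/min
99.58 mcg/min × 60 min/hr = 5974.8 mcg/hr
Rate = 5974.8 mcg/hr ÷ 25 mcg/mL = 238.992 mL/hr
Time remaining = 135.2112 mL ÷ 238.992 mL/hr = 0.5657562 hr

0.6 hours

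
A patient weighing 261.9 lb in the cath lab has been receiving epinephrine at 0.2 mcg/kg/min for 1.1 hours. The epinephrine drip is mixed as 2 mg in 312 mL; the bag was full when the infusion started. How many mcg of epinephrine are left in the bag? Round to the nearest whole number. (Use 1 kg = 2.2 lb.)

429 mcg

Weight = 261.9 lb ÷ 2.2 lb/kg = 119.0455 kg
Dose = 0.2 mcg/kg/min × 119.0455 kg = 23.80909 mcg/min
23.80909 mcg/min × 60 min/hr = 1428.545 mcg/hr
Concentration = 2 mg ÷ 312 mL = 0.006410256 mg/mL = 6.410256 mcg/mL
Rate = 1428.545 mcg/hr ÷ 6.410256 mcg/mL = 222.8531 mL/hr
Volume infused = 222.8531 mL/hr × 1.1 hr = 245.1384 mL
Volume remaining = 312 − 245.1384 = 66.8616 mL
Drug remaining = 66.8616 mL × 6.410256 mcg/mL = 428.6 mcg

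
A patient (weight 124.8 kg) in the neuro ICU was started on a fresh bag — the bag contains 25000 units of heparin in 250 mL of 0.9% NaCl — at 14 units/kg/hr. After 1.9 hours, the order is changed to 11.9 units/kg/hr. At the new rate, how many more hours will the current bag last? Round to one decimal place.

Initial rate:
Dose = 14 units/kg/hr × 124.8 kg = 1747.2 units/hr
Concentration = 25000 units ÷ 250 mL = 100 units/mL
Rate = 1747.2 units/hr ÷ 100 units/mL = 17.472 mL/hr
Volume infused so far = 17.472 mL/hr × 1.9 hr = 33.1968 mL
Volume remaining = 250 − 33.1968 = 216.8032 mL
New rate:
Dose = 11.9 units/kg/hr × 124.8 kg = 1485.12 units/hr
Rate = 1485.12 units/hr ÷ 100 units/mL = 14.8512 mL/hr
Time remaining = 216.8032 mL ÷ 14.8512 mL/hr = 14.59836 hr

14.6 hours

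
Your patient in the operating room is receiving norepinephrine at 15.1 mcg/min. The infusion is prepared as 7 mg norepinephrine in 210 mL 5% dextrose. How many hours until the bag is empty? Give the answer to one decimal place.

15.1 mcg/min × 60 min/hr = 906 mcg/hr
Concentration = 7 mg ÷ 210 mL = 0.03333333 mg/mL = 33.33333 mcg/mL
Rate = 906 mcg/hr ÷ 33.33333 mcg/mL = 27.18 mL/hr
Duration = 210 mL ÷ 27.18 mL/hr = 7.726269 hr

7.7 hours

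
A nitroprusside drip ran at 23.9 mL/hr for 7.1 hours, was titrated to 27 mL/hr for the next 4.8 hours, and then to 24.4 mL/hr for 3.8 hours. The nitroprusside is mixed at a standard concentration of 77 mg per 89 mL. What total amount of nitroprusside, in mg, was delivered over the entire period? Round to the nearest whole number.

339 mg

Concentration = 77 mg ÷ 89 mL = 0.8651685 mg/mL
Stage 1: 23.9 mL/hr × 7.1 hr = 169.69 mL → 169.69 mL × 0.8651685 mg/mL = 146.8104 mg
Stage 2: 27 mL/hr × 4.8 hr = 129.6 mL → 129.6 mL × 0.8651685 mg/mL = 112.1258 mg
Stage 3: 24.4 mL/hr × 3.8 hr = 92.72 mL → 92.72 mL × 0.8651685 mg/mL = 80.21843 mg
Total = 146.8104 + 112.1258 + 80.21843 = 339.1547 mg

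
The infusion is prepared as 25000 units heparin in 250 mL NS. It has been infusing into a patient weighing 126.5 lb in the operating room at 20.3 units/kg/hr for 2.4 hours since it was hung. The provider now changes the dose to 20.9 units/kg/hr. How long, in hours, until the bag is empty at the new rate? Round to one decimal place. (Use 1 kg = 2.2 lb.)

Initial rate:
Weight = 126.5 lb ÷ 2.2 lb/kg = 57.5 kg
Dose = 20.3 units/kg/hr × 57.5 kg = 1167.25 units/hr
Concentration = 25000 units ÷ 250 mL = 100 units/mL
Rate = 1167.25 units/hr ÷ 100 units/mL = 11.6725 mL/hr
Volume infused so far = 11.6725 mL/hr × 2.4 hr = 28.014 mL
Volume remaining = 250 − 28.014 = 221.986 mL
New rate:
Dose = 20.9 units/kg/hr × 57.5 kg = 1201.75 units/hr
Rate = 1201.75 units/hr ÷ 100 units/mL = 12.0175 mL/hr
Time remaining = 221.986 mL ÷ 12.0175 mL/hr = 18.4719 hr

18.5 hours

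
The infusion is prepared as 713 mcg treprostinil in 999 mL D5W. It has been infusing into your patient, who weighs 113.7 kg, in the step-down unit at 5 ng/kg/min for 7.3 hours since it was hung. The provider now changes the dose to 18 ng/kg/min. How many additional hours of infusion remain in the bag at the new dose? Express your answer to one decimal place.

Initial rate:
Dose = 5 ng/kg/min × 113.7 kg = 568.5 ng/min
568.5 ng/min × 60 min/hr = 34110 ng/hr
Concentration = 713 mcg ÷ 999 mL = 0.7137137 mcg/mL = 713.7137 ng/mL
Rate = 34110 ng/hr ÷ 713.7137 ng/mL = 47.79227 mL/hr
Volume infused so far = 47.79227 mL/hr × 7.3 hr = 348.8836 mL
Volume remaining = 999 − 348.8836 = 650.1164 mL
New rate:
Dose = 18 ng/kg/min × 113.7 kg = 2046.6 ng/min
2046.6 ng/min × 60 min/hr = 122796 ng/hr
Rate = 122796 ng/hr ÷ 713.7137 ng/mL = 172.0522 mL/hr
Time remaining = 650.1164 mL ÷ 172.0522 mL/hr = 3.7786 hr

3.8 hours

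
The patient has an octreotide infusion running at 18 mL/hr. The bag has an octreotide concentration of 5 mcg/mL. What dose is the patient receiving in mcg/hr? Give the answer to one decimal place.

90.0 mcg/hr

Drug rate = 18 mL/hr × 5 mcg/mL = 90 mcg/hr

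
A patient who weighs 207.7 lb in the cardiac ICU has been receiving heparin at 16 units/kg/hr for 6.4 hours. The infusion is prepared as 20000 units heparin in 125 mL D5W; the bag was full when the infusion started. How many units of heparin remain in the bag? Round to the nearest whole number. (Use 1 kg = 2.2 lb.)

10333 units

Weight = 207.7 lb ÷ 2.2 lb/kg = 94.40909 kg
Dose = 16 units/kg/hr × 94.40909 kg = 1510.545 units/hr
Concentration = 20000 units ÷ 125 mL = 160 units/mL
Rate = 1510.545 units/hr ÷ 160 units/mL = 9.440909 mL/hr
Volume infused = 9.440909 mL/hr × 6.4 hr = 60.42182 mL
Volume remaining = 125 − 60.42182 = 64.57818 mL
Drug remaining = 64.57818 mL × 160 units/mL = 10332.51 units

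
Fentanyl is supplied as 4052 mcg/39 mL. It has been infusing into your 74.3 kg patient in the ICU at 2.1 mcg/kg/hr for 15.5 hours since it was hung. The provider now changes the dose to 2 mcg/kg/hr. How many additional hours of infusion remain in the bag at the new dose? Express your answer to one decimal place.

11.0 hours

Initial rate:
Dose = 2.1 mcg/kg/hr × 74.3 kg = 156.03 mcg/hr
Concentration = 4052 mcg ÷ 39 mL = 103.8974 mcg/mL
Rate = 156.03 mcg/hr ÷ 103.8974 mcg/mL = 1.501769 mL/hr
Volume infused so far = 1.501769 mL/hr × 15.5 hr = 23.27743 mL
Volume remaining = 39 − 23.27743 = 15.72257 mL
New rate:
Dose = 2 mcg/kg/hr × 74.3 kg = 148.6 mcg/hr
Rate = 148.6 mcg/hr ÷ 103.8974 mcg/mL = 1.430257 mL/hr
Time remaining = 15.72257 mL ÷ 1.430257 mL/hr = 10.99283 hr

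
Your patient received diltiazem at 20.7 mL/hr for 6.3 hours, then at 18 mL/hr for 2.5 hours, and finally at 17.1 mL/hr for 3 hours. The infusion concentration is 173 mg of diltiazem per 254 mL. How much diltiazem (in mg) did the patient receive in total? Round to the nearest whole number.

Concentration = 173 mg ÷ 254 mL = 0.6811024 mg/mL
Stage 1: 20.7 mL/hr × 6.3 hr = 130.41 mL → 130.41 mL × 0.6811024 mg/mL = 88.82256 mg
Stage 2: 18 mL/hr × 2.5 hr = 45 mL → 45 mL × 0.6811024 mg/mL = 30.64961 mg
Stage 3: 17.1 mL/hr × 3 hr = 51.3 mL → 51.3 mL × 0.6811024 mg/mL = 34.94055 mg
Total = 88.82256 + 30.64961 + 34.94055 = 154.4127 mg

154 mg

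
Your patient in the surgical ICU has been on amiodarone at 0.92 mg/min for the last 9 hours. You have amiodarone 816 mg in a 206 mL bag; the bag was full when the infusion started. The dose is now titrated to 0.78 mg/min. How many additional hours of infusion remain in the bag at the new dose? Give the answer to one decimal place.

6.8 hours

Initial rate:
0.92 mg/min × 60 min/hr = 55.2 mg/hr
Concentration = 816 mg ÷ 206 mL = 3.961165 mg/mL
Rate = 55.2 mg/hr ÷ 3.961165 mg/mL = 13.93529 mL/hr
Volume infused so far = 13.93529 mL/hr × 9 hr = 125.4176 mL
Volume remaining = 206 − 125.4176 = 80.58235 mL
New rate:
0.78 mg/min × 60 min/hr = 46.8 mg/hr
Rate = 46.8 mg/hr ÷ 3.961165 mg/mL = 11.81471 mL/hr
Time remaining = 80.58235 mL ÷ 11.81471 mL/hr = 6.820513 hr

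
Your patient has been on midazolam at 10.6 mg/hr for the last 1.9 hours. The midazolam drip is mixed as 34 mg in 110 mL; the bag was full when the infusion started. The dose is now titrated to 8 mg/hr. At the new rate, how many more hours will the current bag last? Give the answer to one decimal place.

Initial rate:
Concentration = 34 mg ÷ 110 mL = 0.3090909 mg/mL
Rate = 10.6 mg/hr ÷ 0.3090909 mg/mL = 34.29412 mL/hr
Volume infused so far = 34.29412 mL/hr × 1.9 hr = 65.15882 mL
Volume remaining = 110 − 65.15882 = 44.84118 mL
New rate:
Rate = 8 mg/hr ÷ 0.3090909 mg/mL = 25.88235 mL/hr
Time remaining = 44.84118 mL ÷ 25.88235 mL/hr = 1.7325 hr

1.7 hours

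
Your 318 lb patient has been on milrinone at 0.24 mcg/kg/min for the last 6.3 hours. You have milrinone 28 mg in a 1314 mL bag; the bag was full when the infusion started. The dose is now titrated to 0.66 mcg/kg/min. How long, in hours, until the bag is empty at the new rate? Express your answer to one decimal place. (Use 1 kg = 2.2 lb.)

Initial rate:
Weight = 318 lb ÷ 2.2 lb/kg = 144.5455 kg
Dose = 0.24 mcg/kg/min × 144.5455 kg = 34.69091 mcg/min
34.69091 mcg/min × 60 min/hr = 2081.455 mcg/hr
Concentration = 28 mg ÷ 1314 mL = 0.02130898 mg/mL = 21.30898 mcg/mL
Rate = 2081.455 mcg/hr ÷ 21.30898 mcg/mL = 97.67969 mL/hr
Volume infused so far = 97.67969 mL/hr × 6.3 hr = 615.382 mL
Volume remaining = 1314 − 615.382 = 698.618 mL
New rate:
Dose = 0.66 mcg/kg/min × 144.5455 kg = 95.4 mcg/min
95.4 mcg/min × 60 min/hr = 5724 mcg/hr
Rate = 5724 mcg/hr ÷ 21.30898 mcg/mL = 268.6191 mL/hr
Time remaining = 698.618 mL ÷ 268.6191 mL/hr = 2.600775 hr

2.6 hours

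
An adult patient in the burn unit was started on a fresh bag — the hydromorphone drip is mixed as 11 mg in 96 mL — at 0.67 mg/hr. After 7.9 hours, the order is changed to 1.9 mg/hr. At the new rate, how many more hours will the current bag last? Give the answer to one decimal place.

3.0 hours

Initial rate:
Concentration = 11 mg ÷ 96 mL = 0.1145833 mg/mL
Rate = 0.67 mg/hr ÷ 0.1145833 mg/mL = 5.847273 mL/hr
Volume infused so far = 5.847273 mL/hr × 7.9 hr = 46.19345 mL
Volume remaining = 96 − 46.19345 = 49.80655 mL
New rate:
Rate = 1.9 mg/hr ÷ 0.1145833 mg/mL = 16.58182 mL/hr
Time remaining = 49.80655 mL ÷ 16.58182 mL/hr = 3.003684 hr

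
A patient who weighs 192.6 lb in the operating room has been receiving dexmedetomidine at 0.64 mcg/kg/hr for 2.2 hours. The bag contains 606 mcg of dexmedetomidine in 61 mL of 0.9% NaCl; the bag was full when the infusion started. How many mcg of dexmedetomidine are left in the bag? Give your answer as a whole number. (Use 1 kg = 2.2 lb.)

Weight = 192.6 lb ÷ 2.2 lb/kg = 87.54545 kg
Dose = 0.64 mcg/kg/hr × 87.54545 kg = 56.02909 mcg/hr
Concentration = 606 mcg ÷ 61 mL = 9.934426 mcg/mL
Rate = 56.02909 mcg/hr ÷ 9.934426 mcg/mL = 5.639892 mL/hr
Volume infused = 5.639892 mL/hr × 2.2 hr = 12.40776 mL
Volume remaining = 61 − 12.40776 = 48.59224 mL
Drug remaining = 48.59224 mL × 9.934426 mcg/mL = 482.736 mcg

483 mcg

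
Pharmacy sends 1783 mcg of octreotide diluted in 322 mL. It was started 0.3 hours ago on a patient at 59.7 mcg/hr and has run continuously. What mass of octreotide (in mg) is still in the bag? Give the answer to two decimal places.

1.77 mg

Concentration = 1783 mcg ÷ 322 mL = 5.537267 mcg/mL
Rate = 59.7 mcg/hr ÷ 5.537267 mcg/mL = 10.78149 mL/hr
Volume infused = 10.78149 mL/hr × 0.3 hr = 3.234448 mL
Volume remaining = 322 − 3.234448 = 318.7656 mL
Drug remaining = 318.7656 mL × 5.537267 mcg/mL = 1765.09 mcg = 1.76509 mg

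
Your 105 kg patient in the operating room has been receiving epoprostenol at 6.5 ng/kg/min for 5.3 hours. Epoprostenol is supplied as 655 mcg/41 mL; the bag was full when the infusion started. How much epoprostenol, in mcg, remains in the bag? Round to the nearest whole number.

Dose = 6.5 ng/kg/min × 105 kg = 682.5 ng/min
682.5 ng/min × 60 min/hr = 40950 ng/hr
Concentration = 655 mcg ÷ 41 mL = 15.97561 mcg/mL = 15975.61 ng/mL
Rate = 40950 ng/hr ÷ 15975.61 ng/mL = 2.563282 mL/hr
Volume infused = 2.563282 mL/hr × 5.3 hr = 13.5854 mL
Volume remaining = 41 − 13.5854 = 27.4146 mL
Drug remaining = 27.4146 mL × 15975.61 ng/mL = 437965 ng = 437.965 mcg

438 mcg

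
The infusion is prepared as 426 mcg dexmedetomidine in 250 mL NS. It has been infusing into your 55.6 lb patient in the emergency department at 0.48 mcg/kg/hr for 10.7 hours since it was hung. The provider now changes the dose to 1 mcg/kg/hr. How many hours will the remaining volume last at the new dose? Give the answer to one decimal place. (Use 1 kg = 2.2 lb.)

Initial rate:
Weight = 55.6 lb ÷ 2.2 lb/kg = 25.27273 kg
Dose = 0.48 mcg/kg/hr × 25.27273 kg = 12.13091 mcg/hr
Concentration = 426 mcg ÷ 250 mL = 1.704 mcg/mL
Rate = 12.13091 mcg/hr ÷ 1.704 mcg/mL = 7.119078 mL/hr
Volume infused so far = 7.119078 mL/hr × 10.7 hr = 76.17414 mL
Volume remaining = 250 − 76.17414 = 173.8259 mL
New rate:
Dose = 1 mcg/kg/hr × 25.27273 kg = 25.27273 mcg/hr
Rate = 25.27273 mcg/hr ÷ 1.704 mcg/mL = 14.83141 mL/hr
Time remaining = 173.8259 mL ÷ 14.83141 mL/hr = 11.72012 hr

11.7 hours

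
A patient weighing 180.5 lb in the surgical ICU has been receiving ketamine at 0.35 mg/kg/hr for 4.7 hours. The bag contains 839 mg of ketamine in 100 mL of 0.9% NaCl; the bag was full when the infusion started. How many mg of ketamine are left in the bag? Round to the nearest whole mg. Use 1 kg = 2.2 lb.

Weight = 180.5 lb ÷ 2.2 lb/kg = 82.04545 kg
Dose = 0.35 mg/kg/hr × 82.04545 kg = 28.71591 mg/hr
Concentration = 839 mg ÷ 100 mL = 8.39 mg/mL
Rate = 28.71591 mg/hr ÷ 8.39 mg/mL = 3.422635 mL/hr
Volume infused = 3.422635 mL/hr × 4.7 hr = 16.08639 mL
Volume remaining = 100 − 16.08639 = 83.91361 mL
Drug remaining = 83.91361 mL × 8.39 mg/mL = 704.0352 mg

704 mg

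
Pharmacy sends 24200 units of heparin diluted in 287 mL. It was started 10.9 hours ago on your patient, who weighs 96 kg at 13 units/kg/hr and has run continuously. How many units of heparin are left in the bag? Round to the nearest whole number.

10597 units

Dose = 13 units/kg/hr × 96 kg = 1248 units/hr
Concentration = 24200 units ÷ 287 mL = 84.32056 units/mL
Rate = 1248 units/hr ÷ 84.32056 units/mL = 14.80066 mL/hr
Volume infused = 14.80066 mL/hr × 10.9 hr = 161.3272 mL
Volume remaining = 287 − 161.3272 = 125.6728 mL
Drug remaining = 125.6728 mL × 84.32056 units/mL = 10596.8 units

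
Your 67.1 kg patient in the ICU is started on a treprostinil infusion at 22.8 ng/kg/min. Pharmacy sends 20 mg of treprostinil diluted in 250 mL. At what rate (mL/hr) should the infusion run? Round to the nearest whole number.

Dose = 22.8 ng/kg/min × 67.1 kg = 1529.88 ng/min
1529.88 ng/min × 60 min/hr = 91792.8 ng/hr
Concentration = 20 mg ÷ 250 mL = 0.08 mg/mL = 80000 ng/mL
Rate = 91792.8 ng/hr ÷ 80000 ng/mL = 1.14741 mL/hr

1 mL/hr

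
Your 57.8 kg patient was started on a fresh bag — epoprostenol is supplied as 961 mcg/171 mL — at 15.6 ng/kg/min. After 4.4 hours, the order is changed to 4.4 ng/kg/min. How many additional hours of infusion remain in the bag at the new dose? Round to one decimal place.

Initial rate:
Dose = 15.6 ng/kg/min × 57.8 kg = 901.68 ng/min
901.68 ng/min × 60 min/hr = 54100.8 ng/hr
Concentration = 961 mcg ÷ 171 mL = 5.619883 mcg/mL = 5619.883 ng/mL
Rate = 54100.8 ng/hr ÷ 5619.883 ng/mL = 9.626677 mL/hr
Volume infused so far = 9.626677 mL/hr × 4.4 hr = 42.35738 mL
Volume remaining = 171 − 42.35738 = 128.6426 mL
New rate:
Dose = 4.4 ng/kg/min × 57.8 kg = 254.32 ng/min
254.32 ng/min × 60 min/hr = 15259.2 ng/hr
Rate = 15259.2 ng/hr ÷ 5619.883 ng/mL = 2.715217 mL/hr
Time remaining = 128.6426 mL ÷ 2.715217 mL/hr = 47.3784 hr

47.4 hours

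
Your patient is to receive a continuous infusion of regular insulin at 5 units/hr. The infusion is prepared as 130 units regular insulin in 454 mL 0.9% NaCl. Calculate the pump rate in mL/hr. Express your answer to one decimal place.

Concentration = 130 units ÷ 454 mL = 0.2863436 units/mL
Rate = 5 units/hr ÷ 0.2863436 units/mL = 17.46154 mL/hr

17.5 mL/hr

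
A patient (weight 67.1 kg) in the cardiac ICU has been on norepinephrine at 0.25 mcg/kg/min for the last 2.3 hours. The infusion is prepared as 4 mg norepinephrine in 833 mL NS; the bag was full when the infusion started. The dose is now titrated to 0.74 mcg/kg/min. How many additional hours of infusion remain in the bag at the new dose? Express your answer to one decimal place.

0.6 hours

Initial rate:
Dose = 0.25 mcg/kg/min × 67.1 kg = 16.775 mcg/min
16.775 mcg/min × 60 min/hr = 1006.5 mcg/hr
Concentration = 4 mg ÷ 833 mL = 0.004801921 mg/mL = 4.801921 mcg/mL
Rate = 1006.5 mcg/hr ÷ 4.801921 mcg/mL = 209.6036 mL/hr
Volume infused so far = 209.6036 mL/hr × 2.3 hr = 482.0883 mL
Volume remaining = 833 − 482.0883 = 350.9117 mL
New rate:
Dose = 0.74 mcg/kg/min × 67.1 kg = 49.654 mcg/min
49.654 mcg/min × 60 min/hr = 2979.24 mcg/hr
Rate = 2979.24 mcg/hr ÷ 4.801921 mcg/mL = 620.4267 mL/hr
Time remaining = 350.9117 mL ÷ 620.4267 mL/hr = 0.5655973 hr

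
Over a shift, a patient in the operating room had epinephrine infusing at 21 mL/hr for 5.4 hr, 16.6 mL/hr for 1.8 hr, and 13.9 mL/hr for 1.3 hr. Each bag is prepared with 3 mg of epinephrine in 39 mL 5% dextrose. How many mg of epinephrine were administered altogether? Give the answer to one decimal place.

12.4 mg

Concentration = 3 mg ÷ 39 mL = 0.07692308 mg/mL
Stage 1: 21 mL/hr × 5.4 hr = 113.4 mL → 113.4 mL × 0.07692308 mg/mL = 8.723077 mg
Stage 2: 16.6 mL/hr × 1.8 hr = 29.88 mL → 29.88 mL × 0.07692308 mg/mL = 2.298462 mg
Stage 3: 13.9 mL/hr × 1.3 hr = 18.07 mL → 18.07 mL × 0.07692308 mg/mL = 1.39 mg
Total = 8.723077 + 2.298462 + 1.39 = 12.41154 mg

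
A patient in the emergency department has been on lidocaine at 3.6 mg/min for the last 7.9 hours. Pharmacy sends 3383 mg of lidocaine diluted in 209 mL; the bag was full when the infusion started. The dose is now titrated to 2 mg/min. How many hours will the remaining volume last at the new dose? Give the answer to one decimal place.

14.0 hours

Initial rate:
3.6 mg/min × 60 min/hr = 216 mg/hr
Concentration = 3383 mg ÷ 209 mL = 16.1866 mg/mL
Rate = 216 mg/hr ÷ 16.1866 mg/mL = 13.34437 mL/hr
Volume infused so far = 13.34437 mL/hr × 7.9 hr = 105.4205 mL
Volume remaining = 209 − 105.4205 = 103.5795 mL
New rate:
2 mg/min × 60 min/hr = 120 mg/hr
Rate = 120 mg/hr ÷ 16.1866 mg/mL = 7.413538 mL/hr
Time remaining = 103.5795 mL ÷ 7.413538 mL/hr = 13.97167 hr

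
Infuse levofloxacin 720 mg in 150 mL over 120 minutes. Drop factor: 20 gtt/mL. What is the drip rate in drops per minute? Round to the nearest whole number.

150 mL ÷ (120 min) = 1.25 mL/min
1.25 mL/min × 20 gtt/mL = 25 gtt/min

25 gtt/min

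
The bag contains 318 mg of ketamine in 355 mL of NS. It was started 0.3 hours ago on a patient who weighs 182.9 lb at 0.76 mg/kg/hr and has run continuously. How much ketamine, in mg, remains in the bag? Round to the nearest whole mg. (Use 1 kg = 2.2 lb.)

299 mg

Weight = 182.9 lb ÷ 2.2 lb/kg = 83.13636 kg
Dose = 0.76 mg/kg/hr × 83.13636 kg = 63.18364 mg/hr
Concentration = 318 mg ÷ 355 mL = 0.8957746 mg/mL
Rate = 63.18364 mg/hr ÷ 0.8957746 mg/mL = 70.53519 mL/hr
Volume infused = 70.53519 mL/hr × 0.3 hr = 21.16056 mL
Volume remaining = 355 − 21.16056 = 333.8394 mL
Drug remaining = 333.8394 mL × 0.8957746 mg/mL = 299.0449 mg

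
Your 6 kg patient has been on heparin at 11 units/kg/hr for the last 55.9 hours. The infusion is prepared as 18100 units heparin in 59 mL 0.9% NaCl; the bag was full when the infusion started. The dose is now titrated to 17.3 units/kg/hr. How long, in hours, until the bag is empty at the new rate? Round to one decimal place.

138.8 hours

Initial rate:
Dose = 11 units/kg/hr × 6 kg = 66 units/hr
Concentration = 18100 units ÷ 59 mL = 306.7797 units/mL
Rate = 66 units/hr ÷ 306.7797 units/mL = 0.2151381 mL/hr
Volume infused so far = 0.2151381 mL/hr × 55.9 hr = 12.02622 mL
Volume remaining = 59 − 12.02622 = 46.97378 mL
New rate:
Dose = 17.3 units/kg/hr × 6 kg = 103.8 units/hr
Rate = 103.8 units/hr ÷ 306.7797 units/mL = 0.3383536 mL/hr
Time remaining = 46.97378 mL ÷ 0.3383536 mL/hr = 138.8304 hr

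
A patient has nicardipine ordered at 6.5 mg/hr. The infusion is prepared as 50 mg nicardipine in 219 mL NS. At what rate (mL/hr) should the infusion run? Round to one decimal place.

Concentration = 50 mg ÷ 219 mL = 0.2283105 mg/mL
Rate = 6.5 mg/hr ÷ 0.2283105 mg/mL = 28.47 mL/hr

28.5 mL/hr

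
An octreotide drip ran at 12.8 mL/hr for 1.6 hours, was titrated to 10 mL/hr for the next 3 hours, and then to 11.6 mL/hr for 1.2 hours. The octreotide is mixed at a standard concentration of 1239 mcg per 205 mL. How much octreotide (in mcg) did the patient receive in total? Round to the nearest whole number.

Concentration = 1239 mcg ÷ 205 mL = 6.043902 mcg/mL
Stage 1: 12.8 mL/hr × 1.6 hr = 20.48 mL → 20.48 mL × 6.043902 mcg/mL = 123.7791 mcg
Stage 2: 10 mL/hr × 3 hr = 30 mL → 30 mL × 6.043902 mcg/mL = 181.3171 mcg
Stage 3: 11.6 mL/hr × 1.2 hr = 13.92 mL → 13.92 mL × 6.043902 mcg/mL = 84.13112 mcg
Total = 123.7791 + 181.3171 + 84.13112 = 389.2273 mcg

389 mcg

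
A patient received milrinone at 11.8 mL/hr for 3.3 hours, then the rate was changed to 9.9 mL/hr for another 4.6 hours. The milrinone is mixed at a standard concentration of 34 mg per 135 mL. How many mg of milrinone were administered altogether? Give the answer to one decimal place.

Concentration = 34 mg ÷ 135 mL = 0.2518519 mg/mL
Stage 1: 11.8 mL/hr × 3.3 hr = 38.94 mL → 38.94 mL × 0.2518519 mg/mL = 9.807111 mg
Stage 2: 9.9 mL/hr × 4.6 hr = 45.54 mL → 45.54 mL × 0.2518519 mg/mL = 11.46933 mg
Total = 9.807111 + 11.46933 = 21.27644 mg

21.3 mg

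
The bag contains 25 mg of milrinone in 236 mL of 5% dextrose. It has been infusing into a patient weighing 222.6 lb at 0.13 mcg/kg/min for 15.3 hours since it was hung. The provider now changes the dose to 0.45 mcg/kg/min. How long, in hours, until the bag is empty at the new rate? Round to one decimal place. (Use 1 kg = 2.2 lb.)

4.7 hours

Initial rate:
Weight = 222.6 lb ÷ 2.2 lb/kg = 101.1818 kg
Dose = 0.13 mcg/kg/min × 101.1818 kg = 13.15364 mcg/min
13.15364 mcg/min × 60 min/hr = 789.2182 mcg/hr
Concentration = 25 mg ÷ 236 mL = 0.1059322 mg/mL = 105.9322 mcg/mL
Rate = 789.2182 mcg/hr ÷ 105.9322 mcg/mL = 7.45022 mL/hr
Volume infused so far = 7.45022 mL/hr × 15.3 hr = 113.9884 mL
Volume remaining = 236 − 113.9884 = 122.0116 mL
New rate:
Dose = 0.45 mcg/kg/min × 101.1818 kg = 45.53182 mcg/min
45.53182 mcg/min × 60 min/hr = 2731.909 mcg/hr
Rate = 2731.909 mcg/hr ÷ 105.9322 mcg/mL = 25.78922 mL/hr
Time remaining = 122.0116 mL ÷ 25.78922 mL/hr = 4.73111 hr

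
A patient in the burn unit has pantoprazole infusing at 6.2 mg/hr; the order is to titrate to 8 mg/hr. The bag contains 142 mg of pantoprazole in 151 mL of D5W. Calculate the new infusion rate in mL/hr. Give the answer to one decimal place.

8.5 mL/hr

Concentration = 142 mg ÷ 151 mL = 0.9403974 mg/mL
Rate = 8 mg/hr ÷ 0.9403974 mg/mL = 8.507042 mL/hr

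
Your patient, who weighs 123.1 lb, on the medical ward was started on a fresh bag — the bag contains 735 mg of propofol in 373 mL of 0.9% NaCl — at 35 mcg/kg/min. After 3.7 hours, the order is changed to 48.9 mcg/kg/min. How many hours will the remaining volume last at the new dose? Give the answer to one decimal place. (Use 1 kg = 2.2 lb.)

1.8 hours

Initial rate:
Weight = 123.1 lb ÷ 2.2 lb/kg = 55.95455 kg
Dose = 35 mcg/kg/min × 55.95455 kg = 1958.409 mcg/min
1958.409 mcg/min × 60 min/hr = 117504.5 mcg/hr
Concentration = 735 mg ÷ 373 mL = 1.970509 mg/mL = 1970.509 mcg/mL
Rate = 117504.5 mcg/hr ÷ 1970.509 mcg/mL = 59.63156 mL/hr
Volume infused so far = 59.63156 mL/hr × 3.7 hr = 220.6368 mL
Volume remaining = 373 − 220.6368 = 152.3632 mL
New rate:
Dose = 48.9 mcg/kg/min × 55.95455 kg = 2736.177 mcg/min
2736.177 mcg/min × 60 min/hr = 164170.6 mcg/hr
Rate = 164170.6 mcg/hr ÷ 1970.509 mcg/mL = 83.31381 mL/hr
Time remaining = 152.3632 mL ÷ 83.31381 mL/hr = 1.828787 hr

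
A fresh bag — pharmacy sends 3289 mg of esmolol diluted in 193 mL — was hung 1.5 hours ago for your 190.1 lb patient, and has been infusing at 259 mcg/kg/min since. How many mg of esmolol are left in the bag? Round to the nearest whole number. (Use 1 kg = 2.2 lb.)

1275 mg

Weight = 190.1 lb ÷ 2.2 lb/kg = 86.40909 kg
Dose = 259 mcg/kg/min × 86.40909 kg = 22379.95 mcg/min
22379.95 mcg/min × 60 min/hr = 1342797 mcg/hr
Concentration = 3289 mg ÷ 193 mL = 17.04145 mg/mL = 17041.45 mcg/mL
Rate = 1342797 mcg/hr ÷ 17041.45 mcg/mL = 78.79595 mL/hr
Volume infused = 78.79595 mL/hr × 1.5 hr = 118.1939 mL
Volume remaining = 193 − 118.1939 = 74.80608 mL
Drug remaining = 74.80608 mL × 17041.45 mcg/mL = 1274804 mcg = 1274.804 mg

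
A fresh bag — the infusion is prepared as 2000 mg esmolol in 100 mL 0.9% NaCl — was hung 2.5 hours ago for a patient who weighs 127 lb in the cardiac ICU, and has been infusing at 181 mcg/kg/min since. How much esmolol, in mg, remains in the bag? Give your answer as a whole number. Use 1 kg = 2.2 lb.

433 mg

Weight = 127 lb ÷ 2.2 lb/kg = 57.72727 kg
Dose = 181 mcg/kg/min × 57.72727 kg = 10448.64 mcg/min
10448.64 mcg/min × 60 min/hr = 626918.2 mcg/hr
Concentration = 2000 mg ÷ 100 mL = 20 mg/mL = 20000 mcg/mL
Rate = 626918.2 mcg/hr ÷ 20000 mcg/mL = 31.34591 mL/hr
Volume infused = 31.34591 mL/hr × 2.5 hr = 78.36477 mL
Volume remaining = 100 − 78.36477 = 21.63523 mL
Drug remaining = 21.63523 mL × 20000 mcg/mL = 432704.5 mcg = 432.7045 mg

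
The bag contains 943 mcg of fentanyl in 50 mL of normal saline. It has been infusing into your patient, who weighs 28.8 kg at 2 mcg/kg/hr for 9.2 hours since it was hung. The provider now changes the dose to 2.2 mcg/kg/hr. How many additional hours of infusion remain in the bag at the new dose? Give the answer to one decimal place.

6.5 hours

Initial rate:
Dose = 2 mcg/kg/hr × 28.8 kg = 57.6 mcg/hr
Concentration = 943 mcg ÷ 50 mL = 18.86 mcg/mL
Rate = 57.6 mcg/hr ÷ 18.86 mcg/mL = 3.054083 mL/hr
Volume infused so far = 3.054083 mL/hr × 9.2 hr = 28.09756 mL
Volume remaining = 50 − 28.09756 = 21.90244 mL
New rate:
Dose = 2.2 mcg/kg/hr × 28.8 kg = 63.36 mcg/hr
Rate = 63.36 mcg/hr ÷ 18.86 mcg/mL = 3.359491 mL/hr
Time remaining = 21.90244 mL ÷ 3.359491 mL/hr = 6.519571 hr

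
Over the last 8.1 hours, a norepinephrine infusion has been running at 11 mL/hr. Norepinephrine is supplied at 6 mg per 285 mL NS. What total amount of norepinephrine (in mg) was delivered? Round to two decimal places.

Concentration = 6 mg ÷ 285 mL = 0.02105263 mg/mL = 21.05263 mcg/mL
Drug rate = 11 mL/hr × 21.05263 mcg/mL = 231.5789 mcg/hr
Total = 231.5789 mcg/hr × 8.1 hr = 1875.789 mcg = 1.875789 mg

1.88 mg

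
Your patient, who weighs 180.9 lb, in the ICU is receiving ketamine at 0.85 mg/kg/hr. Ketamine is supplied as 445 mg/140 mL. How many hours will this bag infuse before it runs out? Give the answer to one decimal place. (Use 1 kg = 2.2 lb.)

6.4 hours

Weight = 180.9 lb ÷ 2.2 lb/kg = 82.22727 kg
Dose = 0.85 mg/kg/hr × 82.22727 kg = 69.89318 mg/hr
Concentration = 445 mg ÷ 140 mL = 3.178571 mg/mL
Rate = 69.89318 mg/hr ÷ 3.178571 mg/mL = 21.98887 mL/hr
Duration = 140 mL ÷ 21.98887 mL/hr = 6.366859 hr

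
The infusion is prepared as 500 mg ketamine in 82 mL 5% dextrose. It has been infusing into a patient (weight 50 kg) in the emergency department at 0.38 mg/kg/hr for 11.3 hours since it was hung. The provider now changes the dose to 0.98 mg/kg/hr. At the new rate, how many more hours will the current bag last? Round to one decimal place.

5.8 hours

Initial rate:
Dose = 0.38 mg/kg/hr × 50 kg = 19 mg/hr
Concentration = 500 mg ÷ 82 mL = 6.097561 mg/mL
Rate = 19 mg/hr ÷ 6.097561 mg/mL = 3.116 mL/hr
Volume infused so far = 3.116 mL/hr × 11.3 hr = 35.2108 mL
Volume remaining = 82 − 35.2108 = 46.7892 mL
New rate:
Dose = 0.98 mg/kg/hr × 50 kg = 49 mg/hr
Rate = 49 mg/hr ÷ 6.097561 mg/mL = 8.036 mL/hr
Time remaining = 46.7892 mL ÷ 8.036 mL/hr = 5.822449 hr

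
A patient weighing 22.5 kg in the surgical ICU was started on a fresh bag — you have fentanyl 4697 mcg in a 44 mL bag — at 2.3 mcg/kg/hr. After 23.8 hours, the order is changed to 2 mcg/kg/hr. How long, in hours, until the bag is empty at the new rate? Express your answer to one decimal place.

Initial rate:
Dose = 2.3 mcg/kg/hr × 22.5 kg = 51.75 mcg/hr
Concentration = 4697 mcg ÷ 44 mL = 106.75 mcg/mL
Rate = 51.75 mcg/hr ÷ 106.75 mcg/mL = 0.4847775 mL/hr
Volume infused so far = 0.4847775 mL/hr × 23.8 hr = 11.5377 mL
Volume remaining = 44 − 11.5377 = 32.4623 mL
New rate:
Dose = 2 mcg/kg/hr × 22.5 kg = 45 mcg/hr
Rate = 45 mcg/hr ÷ 106.75 mcg/mL = 0.4215457 mL/hr
Time remaining = 32.4623 mL ÷ 0.4215457 mL/hr = 77.00778 hr

77.0 hours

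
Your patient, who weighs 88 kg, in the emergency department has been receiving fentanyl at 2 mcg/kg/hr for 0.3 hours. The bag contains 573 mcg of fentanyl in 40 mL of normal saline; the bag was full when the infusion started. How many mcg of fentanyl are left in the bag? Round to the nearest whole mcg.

520 mcg

Dose = 2 mcg/kg/hr × 88 kg = 176 mcg/hr
Concentration = 573 mcg ÷ 40 mL = 14.325 mcg/mL
Rate = 176 mcg/hr ÷ 14.325 mcg/mL = 12.28621 mL/hr
Volume infused = 12.28621 mL/hr × 0.3 hr = 3.685864 mL
Volume remaining = 40 − 3.685864 = 36.31414 mL
Drug remaining = 36.31414 mL × 14.325 mcg/mL = 520.2 mcg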